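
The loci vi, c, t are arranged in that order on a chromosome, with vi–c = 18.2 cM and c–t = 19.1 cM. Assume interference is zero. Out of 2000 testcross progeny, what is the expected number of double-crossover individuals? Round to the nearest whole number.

70

Map distances give recombination frequencies of 0.182 and 0.191 for the two intervals.
With no interference, expected double-crossover frequency = 0.182 × 0.191 = 0.03476.
Expected number = 0.03476 × 2000 = 69.52 ≈ 70.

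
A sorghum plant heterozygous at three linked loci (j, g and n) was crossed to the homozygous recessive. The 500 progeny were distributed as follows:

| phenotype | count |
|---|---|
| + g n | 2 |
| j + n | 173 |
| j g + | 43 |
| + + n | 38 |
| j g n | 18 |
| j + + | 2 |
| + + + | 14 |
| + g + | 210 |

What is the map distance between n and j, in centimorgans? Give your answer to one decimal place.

The two most frequent reciprocal classes, + g + and j + n, are the parental types, so the F1 was + g + / j + n.
The two rarest classes, + g n and j + +, are the double crossovers. Comparing them with the parentals, only the n allele has switched, so n is the middle locus and the order is g – n – j.
Crossovers in the n–j interval produce the single-crossover classes j g + and + + n (43 + 38 = 81) plus the double crossovers (4).
RF(n–j) = (81 + 4) / 500 = 85/500 = 0.1700 → 17.0 centimorgans.

17.0 centimorgans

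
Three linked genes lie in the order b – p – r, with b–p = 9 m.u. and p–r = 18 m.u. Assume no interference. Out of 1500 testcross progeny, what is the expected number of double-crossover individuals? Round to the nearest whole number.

Map distances give recombination frequencies of 0.090 and 0.180 for the two intervals.
With no interference, expected double-crossover frequency = 0.090 × 0.180 = 0.01620.
Expected number = 0.01620 × 1500 = 24.30 ≈ 24.

24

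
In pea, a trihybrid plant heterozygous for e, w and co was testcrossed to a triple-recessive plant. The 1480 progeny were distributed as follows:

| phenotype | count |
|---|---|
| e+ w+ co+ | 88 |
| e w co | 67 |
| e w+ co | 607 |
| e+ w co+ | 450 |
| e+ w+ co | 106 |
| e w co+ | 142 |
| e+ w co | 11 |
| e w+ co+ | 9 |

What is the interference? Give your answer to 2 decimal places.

0.37

The two most frequent reciprocal classes, e+ w co+ and e w+ co, are the parental types, so the F1 was e+ w co+ / e w+ co.
The two rarest classes, e+ w co and e w+ co+, are the double crossovers. Comparing them with the parentals, only the co allele has switched, so co is the middle locus and the order is w – co – e.
w–co: (155 + 20)/1480 = 0.1182; co–e: (248 + 20)/1480 = 0.1811.
Expected DCO frequency = 0.1182 × 0.1811 ≈ 0.02141; observed = 20/1480 ≈ 0.01351.
Coefficient of coincidence = 0.01351/0.02141 ≈ 0.63; interference = 1 − 0.63 = 0.37.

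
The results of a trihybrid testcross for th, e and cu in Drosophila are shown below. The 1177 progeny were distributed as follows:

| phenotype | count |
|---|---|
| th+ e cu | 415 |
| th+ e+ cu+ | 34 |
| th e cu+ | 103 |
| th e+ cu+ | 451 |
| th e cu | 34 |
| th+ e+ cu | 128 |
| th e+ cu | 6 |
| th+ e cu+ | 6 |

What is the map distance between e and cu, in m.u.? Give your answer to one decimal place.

20.6 m.u.

The two most frequent reciprocal classes, th e+ cu+ and th+ e cu, are the parental types, so the F1 was th e+ cu+ / th+ e cu.
The two rarest classes, th e+ cu and th+ e cu+, are the double crossovers. Comparing them with the parentals, only the cu allele has switched, so cu is the middle locus and the order is e – cu – th.
Crossovers in the e–cu interval produce the single-crossover classes th e cu+ and th+ e+ cu (103 + 128 = 231) plus the double crossovers (12).
RF(e–cu) = (231 + 12) / 1177 = 243/1177 = 0.2065 → 20.6 m.u.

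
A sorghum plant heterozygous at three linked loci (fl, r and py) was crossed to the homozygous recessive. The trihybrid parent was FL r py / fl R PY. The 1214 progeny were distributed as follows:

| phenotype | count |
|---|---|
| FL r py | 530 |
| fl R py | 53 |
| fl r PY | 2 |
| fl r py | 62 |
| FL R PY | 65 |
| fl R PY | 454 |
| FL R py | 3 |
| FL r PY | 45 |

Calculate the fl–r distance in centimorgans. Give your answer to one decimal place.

The two rarest classes, FL R py and fl r PY, are the double crossovers. Comparing them with the parentals, only the r allele has switched, so r is the middle locus and the order is py – r – fl.
Crossovers in the r–fl interval produce the single-crossover classes fl r py and FL R PY (62 + 65 = 127) plus the double crossovers (5).
RF(r–fl) = (127 + 5) / 1214 = 132/1214 = 0.1087 → 10.9 centimorgans.

10.9 centimorgans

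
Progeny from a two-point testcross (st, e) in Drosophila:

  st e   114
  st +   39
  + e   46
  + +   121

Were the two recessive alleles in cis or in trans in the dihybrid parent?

The two most frequent classes are + + (121) and st e (114); these are the parental (non-recombinant) types.
So the F1 carried + + on one chromosome and st e on the other — the recessive alleles are on the same chromosome (cis / coupling).

cis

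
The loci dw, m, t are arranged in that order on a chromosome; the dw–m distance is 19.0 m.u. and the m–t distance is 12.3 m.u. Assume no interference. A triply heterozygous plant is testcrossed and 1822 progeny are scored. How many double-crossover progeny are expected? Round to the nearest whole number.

Map distances give recombination frequencies of 0.190 and 0.123 for the two intervals.
With no interference, expected double-crossover frequency = 0.190 × 0.123 = 0.02337.
Expected number = 0.02337 × 1822 = 42.58 ≈ 43.

43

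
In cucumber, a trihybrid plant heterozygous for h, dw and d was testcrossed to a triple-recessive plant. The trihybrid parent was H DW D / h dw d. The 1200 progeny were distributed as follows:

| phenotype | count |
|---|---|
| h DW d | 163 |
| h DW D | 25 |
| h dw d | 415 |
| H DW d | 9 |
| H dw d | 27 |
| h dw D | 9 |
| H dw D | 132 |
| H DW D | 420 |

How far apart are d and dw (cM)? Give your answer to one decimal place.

The two rarest classes, H DW d and h dw D, are the double crossovers. Comparing them with the parentals, only the d allele has switched, so d is the middle locus and the order is h – d – dw.
Crossovers in the d–dw interval produce the single-crossover classes H dw D and h DW d (132 + 163 = 295) plus the double crossovers (18).
RF(d–dw) = (295 + 18) / 1200 = 313/1200 = 0.2608 → 26.1 cM.

26.1 cM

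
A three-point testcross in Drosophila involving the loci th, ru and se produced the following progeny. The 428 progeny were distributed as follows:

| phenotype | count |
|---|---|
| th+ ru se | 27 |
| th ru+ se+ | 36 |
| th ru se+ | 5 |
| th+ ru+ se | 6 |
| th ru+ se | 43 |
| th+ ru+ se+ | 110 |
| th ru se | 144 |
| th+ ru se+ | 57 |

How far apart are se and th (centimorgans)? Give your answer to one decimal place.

17.3 centimorgans

The two most frequent reciprocal classes, th ru se and th+ ru+ se+, are the parental types, so the F1 was th ru se / th+ ru+ se+.
The two rarest classes, th ru se+ and th+ ru+ se, are the double crossovers. Comparing them with the parentals, only the se allele has switched, so se is the middle locus and the order is ru – se – th.
Crossovers in the se–th interval produce the single-crossover classes th+ ru se and th ru+ se+ (27 + 36 = 63) plus the double crossovers (11).
RF(se–th) = (63 + 11) / 428 = 74/428 = 0.1729 → 17.3 centimorgans.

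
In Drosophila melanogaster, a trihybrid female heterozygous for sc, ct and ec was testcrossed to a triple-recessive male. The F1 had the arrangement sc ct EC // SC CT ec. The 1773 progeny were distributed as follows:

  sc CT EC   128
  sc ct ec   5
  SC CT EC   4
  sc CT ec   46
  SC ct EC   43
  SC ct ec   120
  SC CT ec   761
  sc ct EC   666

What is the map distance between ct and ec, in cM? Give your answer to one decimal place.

The two rarest classes, sc ct ec and SC CT EC, are the double crossovers. Comparing them with the parentals, only the ec allele has switched, so ec is the middle locus and the order is ct – ec – sc.
Crossovers in the ct–ec interval produce the single-crossover classes sc CT EC and SC ct ec (128 + 120 = 248) plus the double crossovers (9).
RF(ct–ec) = (248 + 9) / 1773 = 257/1773 = 0.1450 → 14.5 cM.

14.5 cM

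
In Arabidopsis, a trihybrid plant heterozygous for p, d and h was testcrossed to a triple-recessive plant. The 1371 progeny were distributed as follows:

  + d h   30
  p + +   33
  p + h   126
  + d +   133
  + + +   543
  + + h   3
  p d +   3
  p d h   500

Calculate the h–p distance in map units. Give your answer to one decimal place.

5.0 map units

The two most frequent reciprocal classes, p d h and + + +, are the parental types, so the F1 was p d h / + + +.
The two rarest classes, p d + and + + h, are the double crossovers. Comparing them with the parentals, only the h allele has switched, so h is the middle locus and the order is p – h – d.
Crossovers in the p–h interval produce the single-crossover classes + d h and p + + (30 + 33 = 63) plus the double crossovers (6).
RF(p–h) = (63 + 6) / 1371 = 69/1371 = 0.0503 → 5.0 map units.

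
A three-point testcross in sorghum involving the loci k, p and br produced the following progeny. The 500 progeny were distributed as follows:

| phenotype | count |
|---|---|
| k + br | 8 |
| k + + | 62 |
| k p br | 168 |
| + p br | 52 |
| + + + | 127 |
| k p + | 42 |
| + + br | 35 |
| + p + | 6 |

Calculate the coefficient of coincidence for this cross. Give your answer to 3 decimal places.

0.601

The two most frequent reciprocal classes, + + + and k p br, are the parental types, so the F1 was + + + / k p br.
The two rarest classes, + p + and k + br, are the double crossovers. Comparing them with the parentals, only the p allele has switched, so p is the middle locus and the order is br – p – k.
br–p: (77 + 14)/500 = 0.1820; p–k: (114 + 14)/500 = 0.2560.
Expected DCO frequency = 0.1820 × 0.2560 ≈ 0.04659; observed = 14/500 ≈ 0.02800.
Coefficient of coincidence = 0.02800/0.04659 ≈ 0.601.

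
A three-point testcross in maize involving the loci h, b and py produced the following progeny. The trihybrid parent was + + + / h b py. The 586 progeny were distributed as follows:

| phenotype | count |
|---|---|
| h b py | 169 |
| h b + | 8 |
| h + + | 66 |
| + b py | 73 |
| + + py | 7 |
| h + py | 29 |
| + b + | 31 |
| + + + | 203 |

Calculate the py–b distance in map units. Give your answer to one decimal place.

12.8 map units

The two rarest classes, + + py and h b +, are the double crossovers. Comparing them with the parentals, only the py allele has switched, so py is the middle locus and the order is h – py – b.
Crossovers in the py–b interval produce the single-crossover classes + b + and h + py (31 + 29 = 60) plus the double crossovers (15).
RF(py–b) = (60 + 15) / 586 = 75/586 = 0.1280 → 12.8 map units.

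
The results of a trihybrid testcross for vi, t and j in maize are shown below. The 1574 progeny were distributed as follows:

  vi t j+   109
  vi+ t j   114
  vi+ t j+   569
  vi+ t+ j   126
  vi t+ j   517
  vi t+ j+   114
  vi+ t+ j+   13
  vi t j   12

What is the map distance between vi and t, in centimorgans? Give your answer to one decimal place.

The two most frequent reciprocal classes, vi+ t j+ and vi t+ j, are the parental types, so the F1 was vi+ t j+ / vi t+ j.
The two rarest classes, vi+ t+ j+ and vi t j, are the double crossovers. Comparing them with the parentals, only the t allele has switched, so t is the middle locus and the order is vi – t – j.
Crossovers in the vi–t interval produce the single-crossover classes vi t j+ and vi+ t+ j (109 + 126 = 235) plus the double crossovers (25).
RF(vi–t) = (235 + 25) / 1574 = 260/1574 = 0.1652 → 16.5 centimorgans.

16.5 centimorgans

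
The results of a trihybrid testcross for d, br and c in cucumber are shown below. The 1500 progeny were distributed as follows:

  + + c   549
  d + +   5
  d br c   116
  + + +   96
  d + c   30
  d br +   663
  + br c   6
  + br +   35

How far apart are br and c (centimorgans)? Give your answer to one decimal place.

The two most frequent reciprocal classes, d br + and + + c, are the parental types, so the F1 was d br + / + + c.
The two rarest classes, d + + and + br c, are the double crossovers. Comparing them with the parentals, only the br allele has switched, so br is the middle locus and the order is c – br – d.
Crossovers in the c–br interval produce the single-crossover classes d br c and + + + (116 + 96 = 212) plus the double crossovers (11).
RF(c–br) = (212 + 11) / 1500 = 223/1500 = 0.1487 → 14.9 centimorgans.

14.9 centimorgans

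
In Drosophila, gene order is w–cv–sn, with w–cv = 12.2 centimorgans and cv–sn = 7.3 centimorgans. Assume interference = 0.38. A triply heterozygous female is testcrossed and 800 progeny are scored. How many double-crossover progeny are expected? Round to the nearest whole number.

4

Map distances give recombination frequencies of 0.122 and 0.073 for the two intervals.
With interference 0.38 (so coincidence = 0.62), expected double-crossover frequency = 0.122 × 0.073 × 0.62 = 0.00552.
Expected number = 0.00552 × 800 = 4.42 ≈ 4.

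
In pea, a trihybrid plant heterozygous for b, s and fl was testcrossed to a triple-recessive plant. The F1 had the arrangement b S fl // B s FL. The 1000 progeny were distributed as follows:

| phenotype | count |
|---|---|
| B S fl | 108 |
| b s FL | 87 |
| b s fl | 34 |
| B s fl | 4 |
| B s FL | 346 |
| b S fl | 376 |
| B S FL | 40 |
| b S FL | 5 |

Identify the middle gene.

fl

The two rarest classes, b S FL and B s fl, are the double crossovers. Comparing them with the parentals, only the fl allele has switched, so fl is the middle locus and the order is s – fl – b.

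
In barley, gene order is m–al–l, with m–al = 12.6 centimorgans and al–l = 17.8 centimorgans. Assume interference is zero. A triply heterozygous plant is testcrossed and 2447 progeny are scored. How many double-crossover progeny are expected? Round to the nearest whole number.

Map distances give recombination frequencies of 0.126 and 0.178 for the two intervals.
With no interference, expected double-crossover frequency = 0.126 × 0.178 = 0.02243.
Expected number = 0.02243 × 2447 = 54.88 ≈ 55.

55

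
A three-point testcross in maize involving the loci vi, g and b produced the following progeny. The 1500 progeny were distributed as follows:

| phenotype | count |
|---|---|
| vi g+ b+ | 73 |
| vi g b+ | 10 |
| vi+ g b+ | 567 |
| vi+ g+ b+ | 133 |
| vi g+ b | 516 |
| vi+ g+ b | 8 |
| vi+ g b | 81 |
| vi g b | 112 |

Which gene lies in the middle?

The two most frequent reciprocal classes, vi g+ b and vi+ g b+, are the parental types, so the F1 was vi g+ b / vi+ g b+.
The two rarest classes, vi+ g+ b and vi g b+, are the double crossovers. Comparing them with the parentals, only the vi allele has switched, so vi is the middle locus and the order is g – vi – b.

vi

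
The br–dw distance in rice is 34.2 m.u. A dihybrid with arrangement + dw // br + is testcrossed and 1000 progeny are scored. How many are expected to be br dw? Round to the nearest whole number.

A map distance of 34.2 m.u. corresponds to a recombination frequency of 0.342.
The F1 is + dw / br +, so br dw is a recombinant gamete class with expected frequency r/2 = 0.342/2 = 0.1710.
Expected number = 0.1710 × 1000 = 171.00 ≈ 171.

171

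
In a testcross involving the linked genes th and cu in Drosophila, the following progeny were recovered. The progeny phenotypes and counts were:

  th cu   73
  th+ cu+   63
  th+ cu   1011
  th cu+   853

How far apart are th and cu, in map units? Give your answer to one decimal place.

The two most frequent classes, th+ cu (1011) and th cu+ (853), are the parental types, so the F1 was th+ cu / th cu+.
The recombinant classes are th+ cu+ and th cu: 63 + 73 = 136.
Recombination frequency = 136/2000 = 0.0680 ≈ 6.8%, i.e. 6.8 map units.

6.8 map units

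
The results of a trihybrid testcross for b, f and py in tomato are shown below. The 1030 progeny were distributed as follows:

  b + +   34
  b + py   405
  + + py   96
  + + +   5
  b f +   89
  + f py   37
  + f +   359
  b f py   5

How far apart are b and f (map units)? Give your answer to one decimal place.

18.9 map units

The two most frequent reciprocal classes, b + py and + f +, are the parental types, so the F1 was b + py / + f +.
The two rarest classes, b f py and + + +, are the double crossovers. Comparing them with the parentals, only the f allele has switched, so f is the middle locus and the order is py – f – b.
Crossovers in the f–b interval produce the single-crossover classes + + py and b f + (96 + 89 = 185) plus the double crossovers (10).
RF(f–b) = (185 + 10) / 1030 = 195/1030 = 0.1893 → 18.9 map units.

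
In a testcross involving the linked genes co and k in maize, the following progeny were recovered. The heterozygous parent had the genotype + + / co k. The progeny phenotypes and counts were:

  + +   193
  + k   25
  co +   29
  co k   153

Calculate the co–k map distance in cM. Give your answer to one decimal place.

13.5 cM

The recombinant classes are + k and co +: 25 + 29 = 54.
Recombination frequency = 54/400 = 0.1350 ≈ 13.5%, i.e. 13.5 cM.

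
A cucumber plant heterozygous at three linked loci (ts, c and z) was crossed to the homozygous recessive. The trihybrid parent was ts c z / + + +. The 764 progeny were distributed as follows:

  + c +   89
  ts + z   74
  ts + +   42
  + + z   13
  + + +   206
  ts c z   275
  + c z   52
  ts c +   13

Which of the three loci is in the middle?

The two rarest classes, ts c + and + + z, are the double crossovers. Comparing them with the parentals, only the z allele has switched, so z is the middle locus and the order is ts – z – c.

z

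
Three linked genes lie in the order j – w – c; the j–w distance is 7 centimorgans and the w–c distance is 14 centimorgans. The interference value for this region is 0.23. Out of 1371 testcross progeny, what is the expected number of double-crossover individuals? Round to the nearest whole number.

Map distances give recombination frequencies of 0.070 and 0.140 for the two intervals.
With interference 0.23 (so coincidence = 0.77), expected double-crossover frequency = 0.070 × 0.140 × 0.77 = 0.00755.
Expected number = 0.00755 × 1371 = 10.35 ≈ 10.

10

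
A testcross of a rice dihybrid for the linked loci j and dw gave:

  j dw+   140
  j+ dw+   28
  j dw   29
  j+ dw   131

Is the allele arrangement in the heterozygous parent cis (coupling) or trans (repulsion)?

trans

The two most frequent classes are j+ dw (131) and j dw+ (140); these are the parental (non-recombinant) types.
So the F1 carried j+ dw on one chromosome and j dw+ on the other — the recessive alleles are on opposite chromosomes (trans / repulsion).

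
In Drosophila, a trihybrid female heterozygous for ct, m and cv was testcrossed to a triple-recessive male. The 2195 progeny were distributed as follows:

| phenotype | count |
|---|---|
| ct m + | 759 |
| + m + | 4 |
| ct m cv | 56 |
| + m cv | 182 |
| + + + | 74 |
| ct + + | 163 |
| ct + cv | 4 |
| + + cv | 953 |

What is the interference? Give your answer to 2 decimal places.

0.64

The two most frequent reciprocal classes, + + cv and ct m +, are the parental types, so the F1 was + + cv / ct m +.
The two rarest classes, ct + cv and + m +, are the double crossovers. Comparing them with the parentals, only the ct allele has switched, so ct is the middle locus and the order is cv – ct – m.
cv–ct: (130 + 8)/2195 = 0.0629; ct–m: (345 + 8)/2195 = 0.1608.
Expected DCO frequency = 0.0629 × 0.1608 ≈ 0.01011; observed = 8/2195 ≈ 0.00364.
Coefficient of coincidence = 0.00364/0.01011 ≈ 0.36; interference = 1 − 0.36 = 0.64.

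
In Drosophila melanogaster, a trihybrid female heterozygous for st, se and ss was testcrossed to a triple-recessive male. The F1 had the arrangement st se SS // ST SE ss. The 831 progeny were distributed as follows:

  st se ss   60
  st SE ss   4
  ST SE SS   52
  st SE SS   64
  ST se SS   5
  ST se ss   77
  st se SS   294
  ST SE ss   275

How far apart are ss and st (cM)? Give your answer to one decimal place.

14.6 cM

The two rarest classes, ST se SS and st SE ss, are the double crossovers. Comparing them with the parentals, only the st allele has switched, so st is the middle locus and the order is se – st – ss.
Crossovers in the st–ss interval produce the single-crossover classes st se ss and ST SE SS (60 + 52 = 112) plus the double crossovers (9).
RF(st–ss) = (112 + 9) / 831 = 121/831 = 0.1456 → 14.6 cM.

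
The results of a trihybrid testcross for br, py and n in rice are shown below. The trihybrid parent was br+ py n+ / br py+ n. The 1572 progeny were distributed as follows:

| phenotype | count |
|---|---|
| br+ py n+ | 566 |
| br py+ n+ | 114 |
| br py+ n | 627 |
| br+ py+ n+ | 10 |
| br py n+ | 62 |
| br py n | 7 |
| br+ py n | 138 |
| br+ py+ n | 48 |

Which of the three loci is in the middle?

The two rarest classes, br+ py+ n+ and br py n, are the double crossovers. Comparing them with the parentals, only the py allele has switched, so py is the middle locus and the order is n – py – br.

py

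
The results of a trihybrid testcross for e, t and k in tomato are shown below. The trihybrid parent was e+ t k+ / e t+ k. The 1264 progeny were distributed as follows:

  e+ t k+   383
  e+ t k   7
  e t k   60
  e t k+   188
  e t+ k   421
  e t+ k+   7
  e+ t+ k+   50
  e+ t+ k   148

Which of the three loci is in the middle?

The two rarest classes, e+ t k and e t+ k+, are the double crossovers. Comparing them with the parentals, only the k allele has switched, so k is the middle locus and the order is e – k – t.

k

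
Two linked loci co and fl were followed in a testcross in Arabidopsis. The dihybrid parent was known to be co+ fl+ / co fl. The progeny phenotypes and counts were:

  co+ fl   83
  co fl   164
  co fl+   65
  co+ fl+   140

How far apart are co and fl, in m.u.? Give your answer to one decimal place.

The recombinant classes are co+ fl and co fl+: 83 + 65 = 148.
Recombination frequency = 148/452 = 0.3274 ≈ 32.7%, i.e. 32.7 m.u.

32.7 m.u.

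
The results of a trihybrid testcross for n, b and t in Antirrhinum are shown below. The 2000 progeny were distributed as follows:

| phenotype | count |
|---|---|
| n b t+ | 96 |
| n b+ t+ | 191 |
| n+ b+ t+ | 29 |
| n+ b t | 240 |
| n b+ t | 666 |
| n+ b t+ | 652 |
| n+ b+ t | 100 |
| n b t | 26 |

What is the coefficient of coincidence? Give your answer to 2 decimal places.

0.90

The two most frequent reciprocal classes, n+ b t+ and n b+ t, are the parental types, so the F1 was n+ b t+ / n b+ t.
The two rarest classes, n+ b+ t+ and n b t, are the double crossovers. Comparing them with the parentals, only the b allele has switched, so b is the middle locus and the order is n – b – t.
n–b: (196 + 55)/2000 = 0.1255; b–t: (431 + 55)/2000 = 0.2430.
Expected DCO frequency = 0.1255 × 0.2430 ≈ 0.03050; observed = 55/2000 ≈ 0.02750.
Coefficient of coincidence = 0.02750/0.03050 ≈ 0.90.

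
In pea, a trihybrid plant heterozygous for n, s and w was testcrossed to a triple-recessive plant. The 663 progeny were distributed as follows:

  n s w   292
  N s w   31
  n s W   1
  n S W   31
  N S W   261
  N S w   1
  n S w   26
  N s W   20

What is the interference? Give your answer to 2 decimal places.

The two most frequent reciprocal classes, N S W and n s w, are the parental types, so the F1 was N S W / n s w.
The two rarest classes, N S w and n s W, are the double crossovers. Comparing them with the parentals, only the w allele has switched, so w is the middle locus and the order is n – w – s.
n–w: (62 + 2)/663 = 0.0965; w–s: (46 + 2)/663 = 0.0724.
Expected DCO frequency = 0.0965 × 0.0724 ≈ 0.00699; observed = 2/663 ≈ 0.00302.
Coefficient of coincidence = 0.00302/0.00699 ≈ 0.43; interference = 1 − 0.43 = 0.57.

0.57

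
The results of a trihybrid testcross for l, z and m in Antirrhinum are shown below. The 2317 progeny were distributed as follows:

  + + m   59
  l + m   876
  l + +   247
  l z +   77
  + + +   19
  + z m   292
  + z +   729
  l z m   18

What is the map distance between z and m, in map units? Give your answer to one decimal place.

24.9 map units

The two most frequent reciprocal classes, l + m and + z +, are the parental types, so the F1 was l + m / + z +.
The two rarest classes, l z m and + + +, are the double crossovers. Comparing them with the parentals, only the z allele has switched, so z is the middle locus and the order is m – z – l.
Crossovers in the m–z interval produce the single-crossover classes l + + and + z m (247 + 292 = 539) plus the double crossovers (37).
RF(m–z) = (539 + 37) / 2317 = 576/2317 = 0.2486 → 24.9 map units.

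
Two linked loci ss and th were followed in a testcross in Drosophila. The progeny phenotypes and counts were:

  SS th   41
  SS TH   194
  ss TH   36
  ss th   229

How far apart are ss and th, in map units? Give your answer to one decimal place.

15.4 map units

The two most frequent classes, SS TH (194) and ss th (229), are the parental types, so the F1 was SS TH / ss th.
The recombinant classes are SS th and ss TH: 41 + 36 = 77.
Recombination frequency = 77/500 = 0.1540 ≈ 15.4%, i.e. 15.4 map units.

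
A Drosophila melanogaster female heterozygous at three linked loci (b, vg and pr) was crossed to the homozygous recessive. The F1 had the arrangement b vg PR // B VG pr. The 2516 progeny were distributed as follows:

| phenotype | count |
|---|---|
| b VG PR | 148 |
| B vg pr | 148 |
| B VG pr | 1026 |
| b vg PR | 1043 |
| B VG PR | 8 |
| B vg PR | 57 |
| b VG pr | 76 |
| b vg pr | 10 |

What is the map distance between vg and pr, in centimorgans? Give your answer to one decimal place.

The two rarest classes, b vg pr and B VG PR, are the double crossovers. Comparing them with the parentals, only the pr allele has switched, so pr is the middle locus and the order is vg – pr – b.
Crossovers in the vg–pr interval produce the single-crossover classes b VG PR and B vg pr (148 + 148 = 296) plus the double crossovers (18).
RF(vg–pr) = (296 + 18) / 2516 = 314/2516 = 0.1248 → 12.5 centimorgans.

12.5 centimorgans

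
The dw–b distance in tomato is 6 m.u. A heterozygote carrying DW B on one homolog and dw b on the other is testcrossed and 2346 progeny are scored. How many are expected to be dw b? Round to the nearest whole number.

1103

A map distance of 6 m.u. corresponds to a recombination frequency of 0.060.
The F1 is DW B / dw b, so dw b is a parental gamete class with expected frequency (1 − r)/2 = 0.940/2 = 0.4700.
Expected number = 0.4700 × 2346 = 1102.62 ≈ 1103.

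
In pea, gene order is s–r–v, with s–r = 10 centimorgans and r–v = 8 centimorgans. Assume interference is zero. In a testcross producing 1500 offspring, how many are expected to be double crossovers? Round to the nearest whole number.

Map distances give recombination frequencies of 0.100 and 0.080 for the two intervals.
With no interference, expected double-crossover frequency = 0.100 × 0.080 = 0.00800.
Expected number = 0.00800 × 1500 = 12.00 ≈ 12.

12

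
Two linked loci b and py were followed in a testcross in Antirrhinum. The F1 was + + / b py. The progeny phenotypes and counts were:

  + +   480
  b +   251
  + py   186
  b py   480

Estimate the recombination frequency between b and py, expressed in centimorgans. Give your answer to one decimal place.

31.3 centimorgans

The recombinant classes are + py and b +: 186 + 251 = 437.
Recombination frequency = 437/1397 = 0.3128 ≈ 31.3%, i.e. 31.3 centimorgans.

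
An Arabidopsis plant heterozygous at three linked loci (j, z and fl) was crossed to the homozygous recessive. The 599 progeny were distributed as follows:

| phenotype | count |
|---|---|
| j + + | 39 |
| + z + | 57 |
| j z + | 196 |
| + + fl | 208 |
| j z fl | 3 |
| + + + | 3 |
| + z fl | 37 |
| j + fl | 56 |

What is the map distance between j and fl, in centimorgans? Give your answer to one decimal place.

The two most frequent reciprocal classes, + + fl and j z +, are the parental types, so the F1 was + + fl / j z +.
The two rarest classes, + + + and j z fl, are the double crossovers. Comparing them with the parentals, only the fl allele has switched, so fl is the middle locus and the order is j – fl – z.
Crossovers in the j–fl interval produce the single-crossover classes j + fl and + z + (56 + 57 = 113) plus the double crossovers (6).
RF(j–fl) = (113 + 6) / 599 = 119/599 = 0.1987 → 19.9 centimorgans.

19.9 centimorgans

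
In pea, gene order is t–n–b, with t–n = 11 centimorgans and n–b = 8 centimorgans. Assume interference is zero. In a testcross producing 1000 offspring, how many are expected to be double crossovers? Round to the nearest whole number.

Map distances give recombination frequencies of 0.110 and 0.080 for the two intervals.
With no interference, expected double-crossover frequency = 0.110 × 0.080 = 0.00880.
Expected number = 0.00880 × 1000 = 8.80 ≈ 9.

9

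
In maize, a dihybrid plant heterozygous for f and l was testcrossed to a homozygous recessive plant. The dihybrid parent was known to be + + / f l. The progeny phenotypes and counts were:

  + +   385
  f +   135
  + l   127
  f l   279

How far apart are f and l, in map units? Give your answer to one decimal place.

28.3 map units

The recombinant classes are + l and f +: 127 + 135 = 262.
Recombination frequency = 262/926 = 0.2829 ≈ 28.3%, i.e. 28.3 map units.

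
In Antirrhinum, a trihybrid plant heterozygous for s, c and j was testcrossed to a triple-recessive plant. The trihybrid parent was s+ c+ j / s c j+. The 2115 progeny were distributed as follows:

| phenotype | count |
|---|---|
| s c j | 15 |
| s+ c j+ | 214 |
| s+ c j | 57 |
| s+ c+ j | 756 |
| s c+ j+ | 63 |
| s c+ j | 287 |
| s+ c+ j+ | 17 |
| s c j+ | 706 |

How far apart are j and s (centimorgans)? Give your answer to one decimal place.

The two rarest classes, s+ c+ j+ and s c j, are the double crossovers. Comparing them with the parentals, only the j allele has switched, so j is the middle locus and the order is s – j – c.
Crossovers in the s–j interval produce the single-crossover classes s c+ j and s+ c j+ (287 + 214 = 501) plus the double crossovers (32).
RF(s–j) = (501 + 32) / 2115 = 533/2115 = 0.2520 → 25.2 centimorgans.

25.2 centimorgans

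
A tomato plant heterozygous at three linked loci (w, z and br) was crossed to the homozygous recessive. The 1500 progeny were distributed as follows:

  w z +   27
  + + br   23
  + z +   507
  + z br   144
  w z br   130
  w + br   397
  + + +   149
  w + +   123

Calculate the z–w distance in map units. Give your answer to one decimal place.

The two most frequent reciprocal classes, + z + and w + br, are the parental types, so the F1 was + z + / w + br.
The two rarest classes, w z + and + + br, are the double crossovers. Comparing them with the parentals, only the w allele has switched, so w is the middle locus and the order is br – w – z.
Crossovers in the w–z interval produce the single-crossover classes + + + and w z br (149 + 130 = 279) plus the double crossovers (50).
RF(w–z) = (279 + 50) / 1500 = 329/1500 = 0.2193 → 21.9 map units.

21.9 map units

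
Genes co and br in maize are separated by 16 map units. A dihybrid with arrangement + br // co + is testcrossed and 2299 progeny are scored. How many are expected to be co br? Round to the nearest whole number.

A map distance of 16 map units corresponds to a recombination frequency of 0.160.
The F1 is + br / co +, so co br is a recombinant gamete class with expected frequency r/2 = 0.160/2 = 0.0800.
Expected number = 0.0800 × 2299 = 183.92 ≈ 184.

184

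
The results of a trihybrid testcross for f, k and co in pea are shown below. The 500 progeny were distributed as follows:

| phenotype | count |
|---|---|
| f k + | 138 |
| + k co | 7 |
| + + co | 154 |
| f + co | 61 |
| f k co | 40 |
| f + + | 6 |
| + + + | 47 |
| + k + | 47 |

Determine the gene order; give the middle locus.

The two most frequent reciprocal classes, f k + and + + co, are the parental types, so the F1 was f k + / + + co.
The two rarest classes, f + + and + k co, are the double crossovers. Comparing them with the parentals, only the k allele has switched, so k is the middle locus and the order is f – k – co.

k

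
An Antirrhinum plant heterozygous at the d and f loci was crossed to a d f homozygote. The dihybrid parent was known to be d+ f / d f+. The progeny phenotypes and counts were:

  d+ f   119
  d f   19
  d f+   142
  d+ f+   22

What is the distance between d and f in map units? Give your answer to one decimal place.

13.6 map units

The recombinant classes are d+ f+ and d f: 22 + 19 = 41.
Recombination frequency = 41/302 = 0.1358 ≈ 13.6%, i.e. 13.6 map units.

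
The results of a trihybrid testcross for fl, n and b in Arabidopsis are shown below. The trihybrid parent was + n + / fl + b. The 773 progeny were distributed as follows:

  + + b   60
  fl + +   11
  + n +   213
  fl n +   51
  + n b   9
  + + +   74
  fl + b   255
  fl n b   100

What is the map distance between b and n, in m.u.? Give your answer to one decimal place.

25.1 m.u.

The two rarest classes, + n b and fl + +, are the double crossovers. Comparing them with the parentals, only the b allele has switched, so b is the middle locus and the order is fl – b – n.
Crossovers in the b–n interval produce the single-crossover classes + + + and fl n b (74 + 100 = 174) plus the double crossovers (20).
RF(b–n) = (174 + 20) / 773 = 194/773 = 0.2510 → 25.1 m.u.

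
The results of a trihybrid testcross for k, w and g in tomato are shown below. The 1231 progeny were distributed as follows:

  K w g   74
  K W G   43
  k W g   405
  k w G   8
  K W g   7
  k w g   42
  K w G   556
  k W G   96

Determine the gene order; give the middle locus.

The two most frequent reciprocal classes, k W g and K w G, are the parental types, so the F1 was k W g / K w G.
The two rarest classes, K W g and k w G, are the double crossovers. Comparing them with the parentals, only the k allele has switched, so k is the middle locus and the order is w – k – g.

k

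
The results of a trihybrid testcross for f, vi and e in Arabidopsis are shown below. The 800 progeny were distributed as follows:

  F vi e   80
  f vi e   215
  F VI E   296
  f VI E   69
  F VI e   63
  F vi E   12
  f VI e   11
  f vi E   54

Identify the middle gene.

vi

The two most frequent reciprocal classes, F VI E and f vi e, are the parental types, so the F1 was F VI E / f vi e.
The two rarest classes, F vi E and f VI e, are the double crossovers. Comparing them with the parentals, only the vi allele has switched, so vi is the middle locus and the order is f – vi – e.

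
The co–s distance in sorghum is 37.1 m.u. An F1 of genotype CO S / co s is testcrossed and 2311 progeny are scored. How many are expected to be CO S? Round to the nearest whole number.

A map distance of 37.1 m.u. corresponds to a recombination frequency of 0.371.
The F1 is CO S / co s, so CO S is a parental gamete class with expected frequency (1 − r)/2 = 0.629/2 = 0.3145.
Expected number = 0.3145 × 2311 = 726.81 ≈ 727.

727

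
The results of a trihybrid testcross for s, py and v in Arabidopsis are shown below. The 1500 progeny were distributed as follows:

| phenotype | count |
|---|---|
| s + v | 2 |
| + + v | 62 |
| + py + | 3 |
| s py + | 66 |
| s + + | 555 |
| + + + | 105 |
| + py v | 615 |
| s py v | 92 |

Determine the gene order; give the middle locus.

v

The two most frequent reciprocal classes, s + + and + py v, are the parental types, so the F1 was s + + / + py v.
The two rarest classes, s + v and + py +, are the double crossovers. Comparing them with the parentals, only the v allele has switched, so v is the middle locus and the order is s – v – py.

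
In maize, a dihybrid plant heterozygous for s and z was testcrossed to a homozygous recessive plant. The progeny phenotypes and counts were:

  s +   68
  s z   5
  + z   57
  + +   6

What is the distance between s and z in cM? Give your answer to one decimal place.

The two most frequent classes, + z (57) and s + (68), are the parental types, so the F1 was + z / s +.
The recombinant classes are + + and s z: 6 + 5 = 11.
Recombination frequency = 11/136 = 0.0809 ≈ 8.1%, i.e. 8.1 cM.

8.1 cM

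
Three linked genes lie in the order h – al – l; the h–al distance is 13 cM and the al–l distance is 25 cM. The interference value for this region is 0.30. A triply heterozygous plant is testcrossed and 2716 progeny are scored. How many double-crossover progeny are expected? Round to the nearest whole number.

Map distances give recombination frequencies of 0.130 and 0.250 for the two intervals.
With interference 0.30 (so coincidence = 0.70), expected double-crossover frequency = 0.130 × 0.250 × 0.70 = 0.02275.
Expected number = 0.02275 × 2716 = 61.79 ≈ 62.

62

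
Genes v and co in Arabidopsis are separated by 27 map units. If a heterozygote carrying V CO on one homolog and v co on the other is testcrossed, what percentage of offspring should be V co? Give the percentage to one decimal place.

A map distance of 27 map units corresponds to a recombination frequency of 0.270.
The F1 is V CO / v co, so V co is a recombinant gamete class with expected frequency r/2 = 0.270/2 = 0.1350.
That is 0.1350 = 13.5% of the progeny.

13.5%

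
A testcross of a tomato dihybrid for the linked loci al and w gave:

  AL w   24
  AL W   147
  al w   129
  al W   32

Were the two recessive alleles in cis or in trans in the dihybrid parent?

cis

The two most frequent classes are AL W (147) and al w (129); these are the parental (non-recombinant) types.
So the F1 carried AL W on one chromosome and al w on the other — the recessive alleles are on the same chromosome (cis / coupling).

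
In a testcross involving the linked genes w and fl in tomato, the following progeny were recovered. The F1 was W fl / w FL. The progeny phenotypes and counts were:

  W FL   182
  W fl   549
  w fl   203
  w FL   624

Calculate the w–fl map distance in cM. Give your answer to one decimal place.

24.7 cM

The recombinant classes are W FL and w fl: 182 + 203 = 385.
Recombination frequency = 385/1558 = 0.2471 ≈ 24.7%, i.e. 24.7 cM.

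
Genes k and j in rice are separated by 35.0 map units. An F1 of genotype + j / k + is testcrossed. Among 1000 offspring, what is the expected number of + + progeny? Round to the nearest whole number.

175

A map distance of 35.0 map units corresponds to a recombination frequency of 0.350.
The F1 is + j / k +, so + + is a recombinant gamete class with expected frequency r/2 = 0.350/2 = 0.1750.
Expected number = 0.1750 × 1000 = 175.00 ≈ 175.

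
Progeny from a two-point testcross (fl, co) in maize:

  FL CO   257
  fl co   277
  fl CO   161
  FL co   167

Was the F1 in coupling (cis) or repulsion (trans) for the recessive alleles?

The two most frequent classes are FL CO (257) and fl co (277); these are the parental (non-recombinant) types.
So the F1 carried FL CO on one chromosome and fl co on the other — the recessive alleles are on the same chromosome (cis / coupling).

cis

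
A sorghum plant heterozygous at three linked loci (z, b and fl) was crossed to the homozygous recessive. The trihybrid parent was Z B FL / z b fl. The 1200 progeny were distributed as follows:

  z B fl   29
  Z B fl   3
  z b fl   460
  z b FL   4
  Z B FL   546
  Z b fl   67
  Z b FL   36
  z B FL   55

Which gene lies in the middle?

fl

The two rarest classes, Z B fl and z b FL, are the double crossovers. Comparing them with the parentals, only the fl allele has switched, so fl is the middle locus and the order is z – fl – b.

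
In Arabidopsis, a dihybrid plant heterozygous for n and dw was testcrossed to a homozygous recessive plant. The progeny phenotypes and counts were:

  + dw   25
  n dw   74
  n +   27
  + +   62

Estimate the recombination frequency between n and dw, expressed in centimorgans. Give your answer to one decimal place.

The two most frequent classes, + + (62) and n dw (74), are the parental types, so the F1 was + + / n dw.
The recombinant classes are + dw and n +: 25 + 27 = 52.
Recombination frequency = 52/188 = 0.2766 ≈ 27.7%, i.e. 27.7 centimorgans.

27.7 centimorgans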